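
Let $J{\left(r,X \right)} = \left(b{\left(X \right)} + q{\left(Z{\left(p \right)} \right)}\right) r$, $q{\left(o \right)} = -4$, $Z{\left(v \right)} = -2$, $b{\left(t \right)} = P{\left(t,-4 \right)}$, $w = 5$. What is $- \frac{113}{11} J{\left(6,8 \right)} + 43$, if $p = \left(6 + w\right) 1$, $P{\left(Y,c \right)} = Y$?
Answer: $- \frac{2239}{11} \approx -203.55$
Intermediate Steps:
$p = 11$ ($p = \left(6 + 5\right) 1 = 11 \cdot 1 = 11$)
$b{\left(t \right)} = t$
$J{\left(r,X \right)} = r \left(-4 + X\right)$ ($J{\left(r,X \right)} = \left(X - 4\right) r = \left(-4 + X\right) r = r \left(-4 + X\right)$)
$- \frac{113}{11} J{\left(6,8 \right)} + 43 = - \frac{113}{11} \cdot 6 \left(-4 + 8\right) + 43 = \left(-113\right) \frac{1}{11} \cdot 6 \cdot 4 + 43 = \left(- \frac{113}{11}\right) 24 + 43 = - \frac{2712}{11} + 43 = - \frac{2239}{11}$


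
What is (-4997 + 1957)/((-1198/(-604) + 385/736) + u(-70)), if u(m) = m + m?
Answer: 337853440/15280473 ≈ 22.110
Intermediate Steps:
u(m) = 2*m
(-4997 + 1957)/((-1198/(-604) + 385/736) + u(-70)) = (-4997 + 1957)/((-1198/(-604) + 385/736) + 2*(-70)) = -3040/((-1198*(-1/604) + 385*(1/736)) - 140) = -3040/((599/302 + 385/736) - 140) = -3040/(278567/111136 - 140) = -3040/(-15280473/111136) = -3040*(-111136/15280473) = 337853440/15280473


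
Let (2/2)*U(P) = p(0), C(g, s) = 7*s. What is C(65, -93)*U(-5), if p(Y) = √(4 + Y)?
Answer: -1302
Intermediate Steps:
U(P) = 2 (U(P) = √(4 + 0) = √4 = 2)
C(65, -93)*U(-5) = (7*(-93))*2 = -651*2 = -1302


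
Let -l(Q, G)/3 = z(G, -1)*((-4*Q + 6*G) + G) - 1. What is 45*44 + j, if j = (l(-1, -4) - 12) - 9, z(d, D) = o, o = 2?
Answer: 2106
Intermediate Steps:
z(d, D) = 2
l(Q, G) = 3 - 42*G + 24*Q (l(Q, G) = -3*(2*((-4*Q + 6*G) + G) - 1) = -3*(2*(-4*Q + 7*G) - 1) = -3*((-8*Q + 14*G) - 1) = -3*(-1 - 8*Q + 14*G) = 3 - 42*G + 24*Q)
j = 126 (j = ((3 - 42*(-4) + 24*(-1)) - 12) - 9 = ((3 + 168 - 24) - 12) - 9 = (147 - 12) - 9 = 135 - 9 = 126)
45*44 + j = 45*44 + 126 = 1980 + 126 = 2106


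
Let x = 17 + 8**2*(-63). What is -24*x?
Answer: 96360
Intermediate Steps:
x = -4015 (x = 17 + 64*(-63) = 17 - 4032 = -4015)
-24*x = -24*(-4015) = 96360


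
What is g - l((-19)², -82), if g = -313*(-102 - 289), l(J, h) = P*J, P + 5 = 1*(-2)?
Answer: 124910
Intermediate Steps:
P = -7 (P = -5 + 1*(-2) = -5 - 2 = -7)
l(J, h) = -7*J
g = 122383 (g = -313*(-391) = 122383)
g - l((-19)², -82) = 122383 - (-7)*(-19)² = 122383 - (-7)*361 = 122383 - 1*(-2527) = 122383 + 2527 = 124910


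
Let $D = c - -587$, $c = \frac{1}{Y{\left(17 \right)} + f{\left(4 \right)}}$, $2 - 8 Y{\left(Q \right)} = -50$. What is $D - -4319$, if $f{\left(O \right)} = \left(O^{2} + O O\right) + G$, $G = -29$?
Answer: $\frac{93216}{19} \approx 4906.1$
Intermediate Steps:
$f{\left(O \right)} = -29 + 2 O^{2}$ ($f{\left(O \right)} = \left(O^{2} + O O\right) - 29 = \left(O^{2} + O^{2}\right) - 29 = 2 O^{2} - 29 = -29 + 2 O^{2}$)
$Y{\left(Q \right)} = \frac{13}{2}$ ($Y{\left(Q \right)} = \frac{1}{4} - - \frac{25}{4} = \frac{1}{4} + \frac{25}{4} = \frac{13}{2}$)
$c = \frac{2}{19}$ ($c = \frac{1}{\frac{13}{2} - \left(29 - 2 \cdot 4^{2}\right)} = \frac{1}{\frac{13}{2} + \left(-29 + 2 \cdot 16\right)} = \frac{1}{\frac{13}{2} + \left(-29 + 32\right)} = \frac{1}{\frac{13}{2} + 3} = \frac{1}{\frac{19}{2}} = \frac{2}{19} \approx 0.10526$)
$D = \frac{11155}{19}$ ($D = \frac{2}{19} - -587 = \frac{2}{19} + 587 = \frac{11155}{19} \approx 587.11$)
$D - -4319 = \frac{11155}{19} - -4319 = \frac{11155}{19} + 4319 = \frac{93216}{19}$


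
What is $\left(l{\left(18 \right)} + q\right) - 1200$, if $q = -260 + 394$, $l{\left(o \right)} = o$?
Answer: $-1048$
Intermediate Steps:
$q = 134$
$\left(l{\left(18 \right)} + q\right) - 1200 = \left(18 + 134\right) - 1200 = 152 - 1200 = -1048$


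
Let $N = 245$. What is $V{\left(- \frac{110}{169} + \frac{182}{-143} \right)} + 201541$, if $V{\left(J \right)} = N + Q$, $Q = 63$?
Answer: $201849$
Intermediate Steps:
$V{\left(J \right)} = 308$ ($V{\left(J \right)} = 245 + 63 = 308$)
$V{\left(- \frac{110}{169} + \frac{182}{-143} \right)} + 201541 = 308 + 201541 = 201849$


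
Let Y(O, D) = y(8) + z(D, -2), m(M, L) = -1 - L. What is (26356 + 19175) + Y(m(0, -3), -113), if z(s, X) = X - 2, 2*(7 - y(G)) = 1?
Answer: 91067/2 ≈ 45534.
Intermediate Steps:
y(G) = 13/2 (y(G) = 7 - ½*1 = 7 - ½ = 13/2)
z(s, X) = -2 + X
Y(O, D) = 5/2 (Y(O, D) = 13/2 + (-2 - 2) = 13/2 - 4 = 5/2)
(26356 + 19175) + Y(m(0, -3), -113) = (26356 + 19175) + 5/2 = 45531 + 5/2 = 91067/2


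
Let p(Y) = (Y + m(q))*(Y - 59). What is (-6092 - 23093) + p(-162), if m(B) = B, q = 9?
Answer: 4628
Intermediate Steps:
p(Y) = (-59 + Y)*(9 + Y) (p(Y) = (Y + 9)*(Y - 59) = (9 + Y)*(-59 + Y) = (-59 + Y)*(9 + Y))
(-6092 - 23093) + p(-162) = (-6092 - 23093) + (-531 + (-162)² - 50*(-162)) = -29185 + (-531 + 26244 + 8100) = -29185 + 33813 = 4628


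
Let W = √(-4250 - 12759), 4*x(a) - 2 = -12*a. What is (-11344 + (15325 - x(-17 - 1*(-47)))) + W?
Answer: 8141/2 + I*√17009 ≈ 4070.5 + 130.42*I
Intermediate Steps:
x(a) = ½ - 3*a (x(a) = ½ + (-12*a)/4 = ½ - 3*a)
W = I*√17009 (W = √(-17009) = I*√17009 ≈ 130.42*I)
(-11344 + (15325 - x(-17 - 1*(-47)))) + W = (-11344 + (15325 - (½ - 3*(-17 - 1*(-47))))) + I*√17009 = (-11344 + (15325 - (½ - 3*(-17 + 47)))) + I*√17009 = (-11344 + (15325 - (½ - 3*30))) + I*√17009 = (-11344 + (15325 - (½ - 90))) + I*√17009 = (-11344 + (15325 - 1*(-179/2))) + I*√17009 = (-11344 + (15325 + 179/2)) + I*√17009 = (-11344 + 30829/2) + I*√17009 = 8141/2 + I*√17009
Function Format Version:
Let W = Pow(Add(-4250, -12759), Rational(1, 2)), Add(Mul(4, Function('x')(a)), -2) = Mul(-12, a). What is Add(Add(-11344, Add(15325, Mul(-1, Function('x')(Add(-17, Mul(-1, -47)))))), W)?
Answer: Add(Rational(8141, 2), Mul(I, Pow(17009, Rational(1, 2)))) ≈ Add(4070.5, Mul(130.42, I))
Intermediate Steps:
Function('x')(a) = Add(Rational(1, 2), Mul(-3, a)) (Function('x')(a) = Add(Rational(1, 2), Mul(Rational(1, 4), Mul(-12, a))) = Add(Rational(1, 2), Mul(-3, a)))
W = Mul(I, Pow(17009, Rational(1, 2))) (W = Pow(-17009, Rational(1, 2)) = Mul(I, Pow(17009, Rational(1, 2))) ≈ Mul(130.42, I))
Add(Add(-11344, Add(15325, Mul(-1, Function('x')(Add(-17, Mul(-1, -47)))))), W) = Add(Add(-11344, Add(15325, Mul(-1, Add(Rational(1, 2), Mul(-3, Add(-17, Mul(-1, -47))))))), Mul(I, Pow(17009, Rational(1, 2)))) = Add(Add(-11344, Add(15325, Mul(-1, Add(Rational(1, 2), Mul(-3, Add(-17, 47)))))), Mul(I, Pow(17009, Rational(1, 2)))) = Add(Add(-11344, Add(15325, Mul(-1, Add(Rational(1, 2), Mul(-3, 30))))), Mul(I, Pow(17009, Rational(1, 2)))) = Add(Add(-11344, Add(15325, Mul(-1, Add(Rational(1, 2), -90)))), Mul(I, Pow(17009, Rational(1, 2)))) = Add(Add(-11344, Add(15325, Mul(-1, Rational(-179, 2)))), Mul(I, Pow(17009, Rational(1, 2)))) = Add(Add(-11344, Add(15325, Rational(179, 2))), Mul(I, Pow(17009, Rational(1, 2)))) = Add(Add(-11344, Rational(30829, 2)), Mul(I, Pow(17009, Rational(1, 2)))) = Add(Rational(8141, 2), Mul(I, Pow(17009, Rational(1, 2))))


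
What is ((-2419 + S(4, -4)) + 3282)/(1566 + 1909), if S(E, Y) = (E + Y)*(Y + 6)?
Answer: 863/3475 ≈ 0.24835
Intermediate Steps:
S(E, Y) = (6 + Y)*(E + Y) (S(E, Y) = (E + Y)*(6 + Y) = (6 + Y)*(E + Y))
((-2419 + S(4, -4)) + 3282)/(1566 + 1909) = ((-2419 + ((-4)² + 6*4 + 6*(-4) + 4*(-4))) + 3282)/(1566 + 1909) = ((-2419 + (16 + 24 - 24 - 16)) + 3282)/3475 = ((-2419 + 0) + 3282)*(1/3475) = (-2419 + 3282)*(1/3475) = 863*(1/3475) = 863/3475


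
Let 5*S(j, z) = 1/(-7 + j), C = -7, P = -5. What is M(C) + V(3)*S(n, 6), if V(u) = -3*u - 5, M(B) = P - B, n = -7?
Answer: 11/5 ≈ 2.2000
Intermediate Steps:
S(j, z) = 1/(5*(-7 + j))
M(B) = -5 - B
V(u) = -5 - 3*u
M(C) + V(3)*S(n, 6) = (-5 - 1*(-7)) + (-5 - 3*3)*(1/(5*(-7 - 7))) = (-5 + 7) + (-5 - 9)*((1/5)/(-14)) = 2 - 14*(-1)/(5*14) = 2 - 14*(-1/70) = 2 + 1/5 = 11/5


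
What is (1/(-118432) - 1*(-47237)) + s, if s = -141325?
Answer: -11143030017/118432 ≈ -94088.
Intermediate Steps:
(1/(-118432) - 1*(-47237)) + s = (1/(-118432) - 1*(-47237)) - 141325 = (-1/118432 + 47237) - 141325 = 5594372383/118432 - 141325 = -11143030017/118432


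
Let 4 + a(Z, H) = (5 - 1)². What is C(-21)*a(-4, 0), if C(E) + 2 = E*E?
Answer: 5268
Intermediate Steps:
C(E) = -2 + E² (C(E) = -2 + E*E = -2 + E²)
a(Z, H) = 12 (a(Z, H) = -4 + (5 - 1)² = -4 + 4² = -4 + 16 = 12)
C(-21)*a(-4, 0) = (-2 + (-21)²)*12 = (-2 + 441)*12 = 439*12 = 5268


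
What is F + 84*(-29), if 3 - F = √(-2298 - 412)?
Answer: -2433 - I*√2710 ≈ -2433.0 - 52.058*I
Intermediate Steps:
F = 3 - I*√2710 (F = 3 - √(-2298 - 412) = 3 - √(-2710) = 3 - I*√2710 ≈ 3.0 - 52.058*I)
F + 84*(-29) = (3 - I*√2710) + 84*(-29) = (3 - I*√2710) - 2436 = -2433 - I*√2710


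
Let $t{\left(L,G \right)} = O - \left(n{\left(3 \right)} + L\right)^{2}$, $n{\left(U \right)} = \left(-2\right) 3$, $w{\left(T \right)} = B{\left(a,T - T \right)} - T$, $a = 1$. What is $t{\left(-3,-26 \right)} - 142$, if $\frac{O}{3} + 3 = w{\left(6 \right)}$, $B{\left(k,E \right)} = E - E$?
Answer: $-250$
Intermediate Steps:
$B{\left(k,E \right)} = 0$
$w{\left(T \right)} = - T$ ($w{\left(T \right)} = 0 - T = - T$)
$n{\left(U \right)} = -6$
$O = -27$ ($O = -9 + 3 \left(\left(-1\right) 6\right) = -9 + 3 \left(-6\right) = -9 - 18 = -27$)
$t{\left(L,G \right)} = -27 - \left(-6 + L\right)^{2}$
$t{\left(-3,-26 \right)} - 142 = \left(-27 - \left(-6 - 3\right)^{2}\right) - 142 = \left(-27 - \left(-9\right)^{2}\right) - 142 = \left(-27 - 81\right) - 142 = -108 - 142 = -250$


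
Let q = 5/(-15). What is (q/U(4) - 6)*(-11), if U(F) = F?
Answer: 803/12 ≈ 66.917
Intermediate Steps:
q = -⅓ (q = 5*(-1/15) = -⅓ ≈ -0.33333)
(q/U(4) - 6)*(-11) = (-⅓/4 - 6)*(-11) = (-⅓*¼ - 6)*(-11) = (-1/12 - 6)*(-11) = -73/12*(-11) = 803/12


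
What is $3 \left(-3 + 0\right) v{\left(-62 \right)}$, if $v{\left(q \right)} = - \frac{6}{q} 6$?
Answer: $- \frac{162}{31} \approx -5.2258$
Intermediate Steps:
$v{\left(q \right)} = - \frac{36}{q}$
$3 \left(-3 + 0\right) v{\left(-62 \right)} = 3 \left(-3 + 0\right) \left(- \frac{36}{-62}\right) = 3 \left(-3\right) \left(\left(-36\right) \left(- \frac{1}{62}\right)\right) = \left(-9\right) \frac{18}{31} = - \frac{162}{31}$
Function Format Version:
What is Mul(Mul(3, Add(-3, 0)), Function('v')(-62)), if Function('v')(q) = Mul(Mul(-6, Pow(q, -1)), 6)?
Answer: Rational(-162, 31) ≈ -5.2258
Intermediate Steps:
Function('v')(q) = Mul(-36, Pow(q, -1))
Mul(Mul(3, Add(-3, 0)), Function('v')(-62)) = Mul(Mul(3, Add(-3, 0)), Mul(-36, Pow(-62, -1))) = Mul(Mul(3, -3), Mul(-36, Rational(-1, 62))) = Mul(-9, Rational(18, 31)) = Rational(-162, 31)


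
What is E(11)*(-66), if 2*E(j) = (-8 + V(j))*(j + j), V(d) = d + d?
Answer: -10164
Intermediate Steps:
V(d) = 2*d
E(j) = j*(-8 + 2*j) (E(j) = ((-8 + 2*j)*(j + j))/2 = ((-8 + 2*j)*(2*j))/2 = (2*j*(-8 + 2*j))/2 = j*(-8 + 2*j))
E(11)*(-66) = (2*11*(-4 + 11))*(-66) = (2*11*7)*(-66) = 154*(-66) = -10164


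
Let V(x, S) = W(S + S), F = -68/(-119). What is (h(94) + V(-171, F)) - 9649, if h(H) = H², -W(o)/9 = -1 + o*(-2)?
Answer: -5484/7 ≈ -783.43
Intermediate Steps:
F = 4/7 (F = -68*(-1/119) = 4/7 ≈ 0.57143)
W(o) = 9 + 18*o (W(o) = -9*(-1 + o*(-2)) = -9*(-1 - 2*o) = 9 + 18*o)
V(x, S) = 9 + 36*S (V(x, S) = 9 + 18*(S + S) = 9 + 18*(2*S) = 9 + 36*S)
(h(94) + V(-171, F)) - 9649 = (94² + (9 + 36*(4/7))) - 9649 = (8836 + (9 + 144/7)) - 9649 = (8836 + 207/7) - 9649 = 62059/7 - 9649 = -5484/7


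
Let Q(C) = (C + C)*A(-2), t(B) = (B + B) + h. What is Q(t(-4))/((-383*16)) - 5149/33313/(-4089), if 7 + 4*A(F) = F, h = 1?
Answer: -8518555847/1669473799392 ≈ -0.0051025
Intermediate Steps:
A(F) = -7/4 + F/4
t(B) = 1 + 2*B (t(B) = (B + B) + 1 = 2*B + 1 = 1 + 2*B)
Q(C) = -9*C/2 (Q(C) = (C + C)*(-7/4 + (¼)*(-2)) = (2*C)*(-7/4 - ½) = (2*C)*(-9/4) = -9*C/2)
Q(t(-4))/((-383*16)) - 5149/33313/(-4089) = (-9*(1 + 2*(-4))/2)/((-383*16)) - 5149/33313/(-4089) = -9*(1 - 8)/2/(-6128) - 5149*1/33313*(-1/4089) = -9/2*(-7)*(-1/6128) - 5149/33313*(-1/4089) = (63/2)*(-1/6128) + 5149/136216857 = -63/12256 + 5149/136216857 = -8518555847/1669473799392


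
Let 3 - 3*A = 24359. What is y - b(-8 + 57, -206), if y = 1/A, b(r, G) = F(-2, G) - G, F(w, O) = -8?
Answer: -4822491/24356 ≈ -198.00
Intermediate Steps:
A = -24356/3 (A = 1 - ⅓*24359 = 1 - 24359/3 = -24356/3 ≈ -8118.7)
b(r, G) = -8 - G
y = -3/24356 (y = 1/(-24356/3) = -3/24356 ≈ -0.00012317)
y - b(-8 + 57, -206) = -3/24356 - (-8 - 1*(-206)) = -3/24356 - (-8 + 206) = -3/24356 - 1*198 = -3/24356 - 198 = -4822491/24356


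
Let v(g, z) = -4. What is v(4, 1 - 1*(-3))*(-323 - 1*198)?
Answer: 2084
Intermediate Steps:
v(4, 1 - 1*(-3))*(-323 - 1*198) = -4*(-323 - 1*198) = -4*(-323 - 198) = -4*(-521) = 2084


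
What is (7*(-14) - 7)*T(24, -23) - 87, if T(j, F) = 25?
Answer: -2712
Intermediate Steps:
(7*(-14) - 7)*T(24, -23) - 87 = (7*(-14) - 7)*25 - 87 = (-98 - 7)*25 - 87 = -105*25 - 87 = -2625 - 87 = -2712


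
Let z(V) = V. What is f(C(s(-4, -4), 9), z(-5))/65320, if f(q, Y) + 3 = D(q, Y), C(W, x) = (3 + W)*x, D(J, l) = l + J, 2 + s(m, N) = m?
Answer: -7/13064 ≈ -0.00053582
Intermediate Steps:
s(m, N) = -2 + m
D(J, l) = J + l
C(W, x) = x*(3 + W)
f(q, Y) = -3 + Y + q (f(q, Y) = -3 + (q + Y) = -3 + (Y + q) = -3 + Y + q)
f(C(s(-4, -4), 9), z(-5))/65320 = (-3 - 5 + 9*(3 + (-2 - 4)))/65320 = (-3 - 5 + 9*(3 - 6))*(1/65320) = (-3 - 5 + 9*(-3))*(1/65320) = (-3 - 5 - 27)*(1/65320) = -35*1/65320 = -7/13064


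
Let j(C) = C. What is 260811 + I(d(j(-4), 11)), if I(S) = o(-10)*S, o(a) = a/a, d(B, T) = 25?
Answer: 260836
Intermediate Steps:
o(a) = 1
I(S) = S (I(S) = 1*S = S)
260811 + I(d(j(-4), 11)) = 260811 + 25 = 260836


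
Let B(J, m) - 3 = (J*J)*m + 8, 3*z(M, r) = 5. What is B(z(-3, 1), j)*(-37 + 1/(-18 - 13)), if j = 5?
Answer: -257152/279 ≈ -921.69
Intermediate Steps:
z(M, r) = 5/3 (z(M, r) = (⅓)*5 = 5/3)
B(J, m) = 11 + m*J² (B(J, m) = 3 + ((J*J)*m + 8) = 3 + (J²*m + 8) = 3 + (m*J² + 8) = 3 + (8 + m*J²) = 11 + m*J²)
B(z(-3, 1), j)*(-37 + 1/(-18 - 13)) = (11 + 5*(5/3)²)*(-37 + 1/(-18 - 13)) = (11 + 5*(25/9))*(-37 + 1/(-31)) = (11 + 125/9)*(-37 - 1/31) = (224/9)*(-1148/31) = -257152/279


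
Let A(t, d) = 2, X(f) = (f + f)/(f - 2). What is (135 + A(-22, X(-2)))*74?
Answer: 10138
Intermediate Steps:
X(f) = 2*f/(-2 + f) (X(f) = (2*f)/(-2 + f) = 2*f/(-2 + f))
(135 + A(-22, X(-2)))*74 = (135 + 2)*74 = 137*74 = 10138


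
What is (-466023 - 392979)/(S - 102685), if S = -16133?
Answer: 143167/19803 ≈ 7.2296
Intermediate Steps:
(-466023 - 392979)/(S - 102685) = (-466023 - 392979)/(-16133 - 102685) = -859002/(-118818) = -859002*(-1/118818) = 143167/19803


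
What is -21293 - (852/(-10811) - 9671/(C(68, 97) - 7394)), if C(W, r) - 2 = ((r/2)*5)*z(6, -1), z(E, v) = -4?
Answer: -1925018314283/90401582 ≈ -21294.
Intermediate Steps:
C(W, r) = 2 - 10*r (C(W, r) = 2 + ((r/2)*5)*(-4) = 2 + (5*r/2)*(-4) = 2 - 10*r)
-21293 - (852/(-10811) - 9671/(C(68, 97) - 7394)) = -21293 - (852/(-10811) - 9671/((2 - 10*97) - 7394)) = -21293 - (852*(-1/10811) - 9671/((2 - 970) - 7394)) = -21293 - (-852/10811 - 9671/(-968 - 7394)) = -21293 - (-852/10811 - 9671/(-8362)) = -21293 - (-852/10811 - 9671*(-1/8362)) = -21293 - (-852/10811 + 9671/8362) = -21293 - 1*97428757/90401582 = -21293 - 97428757/90401582 = -1925018314283/90401582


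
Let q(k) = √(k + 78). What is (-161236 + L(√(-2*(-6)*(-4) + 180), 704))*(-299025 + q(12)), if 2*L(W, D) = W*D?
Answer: 12*(40309 - 176*√33)*(99675 - √10) ≈ 4.7003e+10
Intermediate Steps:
q(k) = √(78 + k)
L(W, D) = D*W/2 (L(W, D) = (W*D)/2 = (D*W)/2 = D*W/2)
(-161236 + L(√(-2*(-6)*(-4) + 180), 704))*(-299025 + q(12)) = (-161236 + (½)*704*√(-2*(-6)*(-4) + 180))*(-299025 + √(78 + 12)) = (-161236 + (½)*704*√(12*(-4) + 180))*(-299025 + √90) = (-161236 + (½)*704*√(-48 + 180))*(-299025 + 3*√10) = (-161236 + (½)*704*√132)*(-299025 + 3*√10) = (-161236 + (½)*704*(2*√33))*(-299025 + 3*√10) = (-161236 + 704*√33)*(-299025 + 3*√10) = (-299025 + 3*√10)*(-161236 + 704*√33)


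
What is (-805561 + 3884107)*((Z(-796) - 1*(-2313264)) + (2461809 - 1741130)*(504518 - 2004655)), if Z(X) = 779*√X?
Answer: -3328262011764390414 + 4796374668*I*√199 ≈ -3.3283e+18 + 6.7661e+10*I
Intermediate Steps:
(-805561 + 3884107)*((Z(-796) - 1*(-2313264)) + (2461809 - 1741130)*(504518 - 2004655)) = (-805561 + 3884107)*((779*√(-796) - 1*(-2313264)) + (2461809 - 1741130)*(504518 - 2004655)) = 3078546*((779*(2*I*√199) + 2313264) + 720679*(-1500137)) = 3078546*((1558*I*√199 + 2313264) - 1081117233023) = 3078546*((2313264 + 1558*I*√199) - 1081117233023) = 3078546*(-1081114919759 + 1558*I*√199) = -3328262011764390414 + 4796374668*I*√199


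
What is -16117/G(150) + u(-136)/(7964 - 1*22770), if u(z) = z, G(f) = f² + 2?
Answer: -117784015/166582306 ≈ -0.70706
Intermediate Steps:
G(f) = 2 + f²
-16117/G(150) + u(-136)/(7964 - 1*22770) = -16117/(2 + 150²) - 136/(7964 - 1*22770) = -16117/(2 + 22500) - 136/(7964 - 22770) = -16117/22502 - 136/(-14806) = -16117*1/22502 - 136*(-1/14806) = -16117/22502 + 68/7403 = -117784015/166582306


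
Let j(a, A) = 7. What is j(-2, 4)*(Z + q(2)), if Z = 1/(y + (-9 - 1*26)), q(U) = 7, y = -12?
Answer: 2296/47 ≈ 48.851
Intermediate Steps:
Z = -1/47 (Z = 1/(-12 + (-9 - 1*26)) = 1/(-12 + (-9 - 26)) = 1/(-12 - 35) = 1/(-47) = -1/47 ≈ -0.021277)
j(-2, 4)*(Z + q(2)) = 7*(-1/47 + 7) = 7*(328/47) = 2296/47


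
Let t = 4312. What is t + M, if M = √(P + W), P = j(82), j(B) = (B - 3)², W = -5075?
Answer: 4312 + √1166 ≈ 4346.1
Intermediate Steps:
j(B) = (-3 + B)²
P = 6241 (P = (-3 + 82)² = 79² = 6241)
M = √1166 (M = √(6241 - 5075) = √1166 ≈ 34.147)
t + M = 4312 + √1166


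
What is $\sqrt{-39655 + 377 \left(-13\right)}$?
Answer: $2 i \sqrt{11139} \approx 211.08 i$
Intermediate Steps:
$\sqrt{-39655 + 377 \left(-13\right)} = \sqrt{-39655 - 4901} = \sqrt{-44556} = 2 i \sqrt{11139}$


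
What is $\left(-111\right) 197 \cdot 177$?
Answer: $-3870459$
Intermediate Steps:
$\left(-111\right) 197 \cdot 177 = \left(-21867\right) 177 = -3870459$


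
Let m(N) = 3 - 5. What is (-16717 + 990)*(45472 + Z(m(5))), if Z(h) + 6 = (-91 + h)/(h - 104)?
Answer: -75796103503/106 ≈ -7.1506e+8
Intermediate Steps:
m(N) = -2
Z(h) = -6 + (-91 + h)/(-104 + h) (Z(h) = -6 + (-91 + h)/(h - 104) = -6 + (-91 + h)/(-104 + h))
(-16717 + 990)*(45472 + Z(m(5))) = (-16717 + 990)*(45472 + (533 - 5*(-2))/(-104 - 2)) = -15727*(45472 + (533 + 10)/(-106)) = -15727*(45472 - 1/106*543) = -15727*(45472 - 543/106) = -15727*4819489/106 = -75796103503/106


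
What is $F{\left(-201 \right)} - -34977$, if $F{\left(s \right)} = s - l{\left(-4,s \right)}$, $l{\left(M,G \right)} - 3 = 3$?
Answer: $34770$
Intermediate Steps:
$l{\left(M,G \right)} = 6$ ($l{\left(M,G \right)} = 3 + 3 = 6$)
$F{\left(s \right)} = -6 + s$ ($F{\left(s \right)} = s - 6 = -6 + s$)
$F{\left(-201 \right)} - -34977 = \left(-6 - 201\right) - -34977 = -207 + 34977 = 34770$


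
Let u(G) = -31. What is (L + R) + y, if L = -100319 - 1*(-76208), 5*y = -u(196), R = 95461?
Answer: 356781/5 ≈ 71356.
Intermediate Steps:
y = 31/5 (y = (-1*(-31))/5 = (⅕)*31 = 31/5 ≈ 6.2000)
L = -24111 (L = -100319 + 76208 = -24111)
(L + R) + y = (-24111 + 95461) + 31/5 = 71350 + 31/5 = 356781/5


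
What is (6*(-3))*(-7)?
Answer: 126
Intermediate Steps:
(6*(-3))*(-7) = -18*(-7) = 126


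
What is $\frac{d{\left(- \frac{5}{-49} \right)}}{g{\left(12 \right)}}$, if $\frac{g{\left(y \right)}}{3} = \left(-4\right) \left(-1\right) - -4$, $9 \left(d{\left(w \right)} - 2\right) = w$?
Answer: $\frac{887}{10584} \approx 0.083806$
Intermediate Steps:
$d{\left(w \right)} = 2 + \frac{w}{9}$
$g{\left(y \right)} = 24$ ($g{\left(y \right)} = 3 \left(\left(-4\right) \left(-1\right) - -4\right) = 3 \left(4 + 4\right) = 3 \cdot 8 = 24$)
$\frac{d{\left(- \frac{5}{-49} \right)}}{g{\left(12 \right)}} = \frac{2 + \frac{\left(-5\right) \frac{1}{-49}}{9}}{24} = \left(2 + \frac{\left(-5\right) \left(- \frac{1}{49}\right)}{9}\right) \frac{1}{24} = \left(2 + \frac{1}{9} \cdot \frac{5}{49}\right) \frac{1}{24} = \left(2 + \frac{5}{441}\right) \frac{1}{24} = \frac{887}{441} \cdot \frac{1}{24} = \frac{887}{10584}$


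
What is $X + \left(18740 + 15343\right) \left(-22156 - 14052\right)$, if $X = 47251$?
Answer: $-1234030013$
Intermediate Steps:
$X + \left(18740 + 15343\right) \left(-22156 - 14052\right) = 47251 + \left(18740 + 15343\right) \left(-22156 - 14052\right) = 47251 + 34083 \left(-36208\right) = 47251 - 1234077264 = -1234030013$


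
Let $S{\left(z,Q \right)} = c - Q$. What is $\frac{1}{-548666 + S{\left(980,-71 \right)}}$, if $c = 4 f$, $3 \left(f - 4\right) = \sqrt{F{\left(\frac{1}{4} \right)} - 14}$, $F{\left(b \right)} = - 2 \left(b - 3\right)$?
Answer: $- \frac{4937211}{2708450273305} - \frac{6 i \sqrt{34}}{2708450273305} \approx -1.8229 \cdot 10^{-6} - 1.2917 \cdot 10^{-11} i$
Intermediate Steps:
$F{\left(b \right)} = 6 - 2 b$ ($F{\left(b \right)} = - 2 \left(-3 + b\right) = 6 - 2 b$)
$f = 4 + \frac{i \sqrt{34}}{6}$ ($f = 4 + \frac{\sqrt{\left(6 - \frac{2}{4}\right) - 14}}{3} = 4 + \frac{\sqrt{\left(6 - \frac{1}{2}\right) - 14}}{3} = 4 + \frac{\sqrt{\frac{11}{2} - 14}}{3} = 4 + \frac{\sqrt{- \frac{17}{2}}}{3} = 4 + \frac{\frac{1}{2} i \sqrt{34}}{3} = 4 + \frac{i \sqrt{34}}{6} \approx 4.0 + 0.97183 i$)
$c = 16 + \frac{2 i \sqrt{34}}{3}$ ($c = 4 \left(4 + \frac{i \sqrt{34}}{6}\right) = 16 + \frac{2 i \sqrt{34}}{3} \approx 16.0 + 3.8873 i$)
$S{\left(z,Q \right)} = 16 - Q + \frac{2 i \sqrt{34}}{3}$ ($S{\left(z,Q \right)} = \left(16 + \frac{2 i \sqrt{34}}{3}\right) - Q = 16 - Q + \frac{2 i \sqrt{34}}{3}$)
$\frac{1}{-548666 + S{\left(980,-71 \right)}} = \frac{1}{-548666 + \left(16 - -71 + \frac{2 i \sqrt{34}}{3}\right)} = \frac{1}{-548666 + \left(16 + 71 + \frac{2 i \sqrt{34}}{3}\right)} = \frac{1}{-548666 + \left(87 + \frac{2 i \sqrt{34}}{3}\right)} = \frac{1}{-548579 + \frac{2 i \sqrt{34}}{3}}$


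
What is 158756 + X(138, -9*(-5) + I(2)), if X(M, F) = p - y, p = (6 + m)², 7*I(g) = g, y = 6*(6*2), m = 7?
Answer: 158853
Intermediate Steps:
y = 72 (y = 6*12 = 72)
I(g) = g/7
p = 169 (p = (6 + 7)² = 13² = 169)
X(M, F) = 97 (X(M, F) = 169 - 1*72 = 169 - 72 = 97)
158756 + X(138, -9*(-5) + I(2)) = 158756 + 97 = 158853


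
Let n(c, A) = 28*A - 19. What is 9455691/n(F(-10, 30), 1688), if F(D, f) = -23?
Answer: 9455691/47245 ≈ 200.14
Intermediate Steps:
n(c, A) = -19 + 28*A
9455691/n(F(-10, 30), 1688) = 9455691/(-19 + 28*1688) = 9455691/(-19 + 47264) = 9455691/47245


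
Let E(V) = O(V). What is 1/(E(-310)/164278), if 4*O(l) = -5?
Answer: -657112/5 ≈ -1.3142e+5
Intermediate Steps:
O(l) = -5/4 (O(l) = (1/4)*(-5) = -5/4)
E(V) = -5/4
1/(E(-310)/164278) = 1/(-5/4/164278) = 1/(-5/4*1/164278) = 1/(-5/657112) = -657112/5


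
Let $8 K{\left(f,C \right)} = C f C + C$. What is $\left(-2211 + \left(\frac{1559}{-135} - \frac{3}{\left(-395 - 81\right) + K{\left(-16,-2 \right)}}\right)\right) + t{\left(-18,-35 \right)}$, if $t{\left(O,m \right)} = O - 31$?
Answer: $- \frac{593996863}{261495} \approx -2271.5$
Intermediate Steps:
$K{\left(f,C \right)} = \frac{C}{8} + \frac{f C^{2}}{8}$ ($K{\left(f,C \right)} = \frac{C f C + C}{8} = \frac{f C^{2} + C}{8} = \frac{C + f C^{2}}{8} = \frac{C}{8} + \frac{f C^{2}}{8}$)
$t{\left(O,m \right)} = -31 + O$
$\left(-2211 + \left(\frac{1559}{-135} - \frac{3}{\left(-395 - 81\right) + K{\left(-16,-2 \right)}}\right)\right) + t{\left(-18,-35 \right)} = \left(-2211 - \left(\frac{1559}{135} + \frac{3}{\left(-395 - 81\right) + \frac{1}{8} \left(-2\right) \left(1 - -32\right)}\right)\right) - 49 = \left(-2211 - \left(\frac{1559}{135} + \frac{3}{-476 + \frac{1}{8} \left(-2\right) \left(1 + 32\right)}\right)\right) - 49 = \left(-2211 - \left(\frac{1559}{135} + \frac{3}{-476 + \frac{1}{8} \left(-2\right) 33}\right)\right) - 49 = \left(-2211 - \left(\frac{1559}{135} + \frac{3}{-476 - \frac{33}{4}}\right)\right) - 49 = \left(-2211 - \left(\frac{1559}{135} + \frac{3}{- \frac{1937}{4}}\right)\right) - 49 = \left(-2211 - \frac{3018163}{261495}\right) - 49 = - \frac{581183608}{261495} - 49 = - \frac{593996863}{261495}$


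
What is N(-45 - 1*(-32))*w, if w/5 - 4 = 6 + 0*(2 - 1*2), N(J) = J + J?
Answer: -1300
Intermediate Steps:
N(J) = 2*J
w = 50 (w = 20 + 5*(6 + 0*(2 - 1*2)) = 20 + 5*(6 + 0*(2 - 2)) = 20 + 5*(6 + 0*0) = 20 + 5*(6 + 0) = 20 + 5*6 = 20 + 30 = 50)
N(-45 - 1*(-32))*w = (2*(-45 - 1*(-32)))*50 = (2*(-45 + 32))*50 = (2*(-13))*50 = -26*50 = -1300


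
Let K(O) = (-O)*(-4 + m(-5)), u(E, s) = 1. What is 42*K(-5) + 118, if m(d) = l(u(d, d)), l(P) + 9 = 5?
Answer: -1562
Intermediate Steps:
l(P) = -4 (l(P) = -9 + 5 = -4)
m(d) = -4
K(O) = 8*O (K(O) = (-O)*(-4 - 4) = -O*(-8) = 8*O)
42*K(-5) + 118 = 42*(8*(-5)) + 118 = 42*(-40) + 118 = -1680 + 118 = -1562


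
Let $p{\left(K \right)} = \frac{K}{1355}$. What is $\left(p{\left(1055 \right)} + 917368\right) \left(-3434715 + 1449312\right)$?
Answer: $- \frac{493584962511417}{271} \approx -1.8213 \cdot 10^{12}$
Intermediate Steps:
$p{\left(K \right)} = \frac{K}{1355}$ ($p{\left(K \right)} = K \frac{1}{1355} = \frac{K}{1355}$)
$\left(p{\left(1055 \right)} + 917368\right) \left(-3434715 + 1449312\right) = \left(\frac{1}{1355} \cdot 1055 + 917368\right) \left(-3434715 + 1449312\right) = \left(\frac{211}{271} + 917368\right) \left(-1985403\right) = \frac{248606939}{271} \left(-1985403\right) = - \frac{493584962511417}{271}$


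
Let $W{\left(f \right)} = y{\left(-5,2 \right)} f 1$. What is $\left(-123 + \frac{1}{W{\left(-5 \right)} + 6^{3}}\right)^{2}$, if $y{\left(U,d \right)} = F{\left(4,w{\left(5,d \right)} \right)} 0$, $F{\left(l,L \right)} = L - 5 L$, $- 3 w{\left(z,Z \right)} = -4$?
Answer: $\frac{705805489}{46656} \approx 15128.0$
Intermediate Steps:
$w{\left(z,Z \right)} = \frac{4}{3}$ ($w{\left(z,Z \right)} = \left(- \frac{1}{3}\right) \left(-4\right) = \frac{4}{3}$)
$F{\left(l,L \right)} = - 4 L$
$y{\left(U,d \right)} = 0$ ($y{\left(U,d \right)} = \left(-4\right) \frac{4}{3} \cdot 0 = \left(- \frac{16}{3}\right) 0 = 0$)
$W{\left(f \right)} = 0$ ($W{\left(f \right)} = 0 f 1 = 0 \cdot 1 = 0$)
$\left(-123 + \frac{1}{W{\left(-5 \right)} + 6^{3}}\right)^{2} = \left(-123 + \frac{1}{0 + 6^{3}}\right)^{2} = \left(-123 + \frac{1}{0 + 216}\right)^{2} = \left(-123 + \frac{1}{216}\right)^{2} = \left(- \frac{26567}{216}\right)^{2} = \frac{705805489}{46656}$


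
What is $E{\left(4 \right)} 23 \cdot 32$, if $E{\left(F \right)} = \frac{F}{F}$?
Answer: $736$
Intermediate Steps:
$E{\left(F \right)} = 1$
$E{\left(4 \right)} 23 \cdot 32 = 1 \cdot 23 \cdot 32 = 23 \cdot 32 = 736$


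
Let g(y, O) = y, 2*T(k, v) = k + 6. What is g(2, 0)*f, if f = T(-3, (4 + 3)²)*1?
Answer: 3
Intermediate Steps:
T(k, v) = 3 + k/2 (T(k, v) = (k + 6)/2 = (6 + k)/2 = 3 + k/2)
f = 3/2 (f = (3 + (½)*(-3))*1 = (3 - 3/2)*1 = (3/2)*1 = 3/2 ≈ 1.5000)
g(2, 0)*f = 2*(3/2) = 3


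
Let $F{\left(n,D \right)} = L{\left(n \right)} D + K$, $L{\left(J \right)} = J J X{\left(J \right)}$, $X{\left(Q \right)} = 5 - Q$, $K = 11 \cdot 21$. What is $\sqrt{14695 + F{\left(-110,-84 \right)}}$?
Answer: $i \sqrt{116871074} \approx 10811.0 i$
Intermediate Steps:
$K = 231$
$L{\left(J \right)} = J^{2} \left(5 - J\right)$ ($L{\left(J \right)} = J J \left(5 - J\right) = J^{2} \left(5 - J\right)$)
$F{\left(n,D \right)} = 231 + D n^{2} \left(5 - n\right)$ ($F{\left(n,D \right)} = n^{2} \left(5 - n\right) D + 231 = D n^{2} \left(5 - n\right) + 231 = 231 + D n^{2} \left(5 - n\right)$)
$\sqrt{14695 + F{\left(-110,-84 \right)}} = \sqrt{14695 + \left(231 - - 84 \left(-110\right)^{2} \left(-5 - 110\right)\right)} = \sqrt{14695 + \left(231 - \left(-84\right) 12100 \left(-115\right)\right)} = \sqrt{14695 + \left(231 - 116886000\right)} = \sqrt{14695 - 116885769} = \sqrt{-116871074} = i \sqrt{116871074}$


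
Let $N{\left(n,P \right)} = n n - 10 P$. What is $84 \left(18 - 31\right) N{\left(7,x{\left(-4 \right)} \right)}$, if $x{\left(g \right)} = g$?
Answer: $-97188$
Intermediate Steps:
$N{\left(n,P \right)} = n^{2} - 10 P$
$84 \left(18 - 31\right) N{\left(7,x{\left(-4 \right)} \right)} = 84 \left(18 - 31\right) \left(7^{2} - -40\right) = 84 \left(18 - 31\right) \left(49 + 40\right) = 84 \left(-13\right) 89 = \left(-1092\right) 89 = -97188$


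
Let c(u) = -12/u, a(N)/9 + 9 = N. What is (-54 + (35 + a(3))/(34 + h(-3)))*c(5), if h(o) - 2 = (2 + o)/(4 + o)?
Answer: 22908/175 ≈ 130.90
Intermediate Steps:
a(N) = -81 + 9*N
h(o) = 2 + (2 + o)/(4 + o)
(-54 + (35 + a(3))/(34 + h(-3)))*c(5) = (-54 + (35 + (-81 + 9*3))/(34 + (10 + 3*(-3))/(4 - 3)))*(-12/5) = (-54 + (35 + (-81 + 27))/(34 + (10 - 9)/1))*(-12*⅕) = (-54 + (35 - 54)/(34 + 1*1))*(-12/5) = (-54 - 19/(34 + 1))*(-12/5) = (-54 - 19/35)*(-12/5) = -1909/35*(-12/5) = 22908/175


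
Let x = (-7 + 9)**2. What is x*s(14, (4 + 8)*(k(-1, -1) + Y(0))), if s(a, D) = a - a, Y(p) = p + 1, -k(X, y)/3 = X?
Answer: 0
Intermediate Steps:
k(X, y) = -3*X
Y(p) = 1 + p
x = 4 (x = 2**2 = 4)
s(a, D) = 0
x*s(14, (4 + 8)*(k(-1, -1) + Y(0))) = 4*0 = 0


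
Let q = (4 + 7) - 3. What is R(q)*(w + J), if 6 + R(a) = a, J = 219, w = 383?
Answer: 1204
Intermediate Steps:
q = 8 (q = 11 - 3 = 8)
R(a) = -6 + a
R(q)*(w + J) = (-6 + 8)*(383 + 219) = 2*602 = 1204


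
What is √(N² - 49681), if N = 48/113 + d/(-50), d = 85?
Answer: I*√63435592419/1130 ≈ 222.89*I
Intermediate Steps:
N = -1441/1130 (N = 48/113 + 85/(-50) = 48*(1/113) + 85*(-1/50) = 48/113 - 17/10 = -1441/1130 ≈ -1.2752)
√(N² - 49681) = √((-1441/1130)² - 49681) = √(2076481/1276900 - 49681) = √(-63435592419/1276900) = I*√63435592419/1130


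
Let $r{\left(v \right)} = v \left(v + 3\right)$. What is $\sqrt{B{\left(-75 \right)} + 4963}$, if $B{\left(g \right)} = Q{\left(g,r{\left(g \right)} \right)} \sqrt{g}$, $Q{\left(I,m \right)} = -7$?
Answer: $\sqrt{4963 - 35 i \sqrt{3}} \approx 70.45 - 0.4302 i$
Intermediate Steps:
$r{\left(v \right)} = v \left(3 + v\right)$
$B{\left(g \right)} = - 7 \sqrt{g}$
$\sqrt{B{\left(-75 \right)} + 4963} = \sqrt{- 7 \sqrt{-75} + 4963} = \sqrt{- 7 \cdot 5 i \sqrt{3} + 4963} = \sqrt{- 35 i \sqrt{3} + 4963} = \sqrt{4963 - 35 i \sqrt{3}}$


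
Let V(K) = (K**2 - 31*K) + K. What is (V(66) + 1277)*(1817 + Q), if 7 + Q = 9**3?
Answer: 9274967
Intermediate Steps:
V(K) = K**2 - 30*K
Q = 722 (Q = -7 + 9**3 = -7 + 729 = 722)
(V(66) + 1277)*(1817 + Q) = (66*(-30 + 66) + 1277)*(1817 + 722) = (66*36 + 1277)*2539 = (2376 + 1277)*2539 = 3653*2539 = 9274967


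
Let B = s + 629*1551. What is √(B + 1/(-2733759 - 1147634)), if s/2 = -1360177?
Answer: 2*I*√6571351151268196342/3881393 ≈ 1320.9*I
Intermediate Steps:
s = -2720354 (s = 2*(-1360177) = -2720354)
B = -1744775 (B = -2720354 + 629*1551 = -2720354 + 975579 = -1744775)
√(B + 1/(-2733759 - 1147634)) = √(-1744775 + 1/(-2733759 - 1147634)) = √(-1744775 + 1/(-3881393)) = √(-1744775 - 1/3881393) = √(-6772157471576/3881393) = 2*I*√6571351151268196342/3881393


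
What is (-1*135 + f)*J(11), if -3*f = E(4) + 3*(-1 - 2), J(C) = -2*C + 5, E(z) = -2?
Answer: 6698/3 ≈ 2232.7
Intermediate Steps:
J(C) = 5 - 2*C
f = 11/3 (f = -(-2 + 3*(-1 - 2))/3 = -(-2 + 3*(-3))/3 = -(-2 - 9)/3 = -⅓*(-11) = 11/3 ≈ 3.6667)
(-1*135 + f)*J(11) = (-1*135 + 11/3)*(5 - 2*11) = (-135 + 11/3)*(5 - 22) = -394/3*(-17) = 6698/3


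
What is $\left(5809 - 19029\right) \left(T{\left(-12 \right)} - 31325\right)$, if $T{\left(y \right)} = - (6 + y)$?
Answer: $414037180$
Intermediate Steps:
$T{\left(y \right)} = -6 - y$
$\left(5809 - 19029\right) \left(T{\left(-12 \right)} - 31325\right) = \left(5809 - 19029\right) \left(\left(-6 - -12\right) - 31325\right) = - 13220 \left(\left(-6 + 12\right) - 31325\right) = - 13220 \left(6 - 31325\right) = \left(-13220\right) \left(-31319\right) = 414037180$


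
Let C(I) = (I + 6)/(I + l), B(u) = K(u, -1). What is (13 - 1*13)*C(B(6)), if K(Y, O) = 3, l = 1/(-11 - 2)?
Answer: 0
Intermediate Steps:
l = -1/13 (l = 1/(-13) = -1/13 ≈ -0.076923)
B(u) = 3
C(I) = (6 + I)/(-1/13 + I) (C(I) = (I + 6)/(I - 1/13) = (6 + I)/(-1/13 + I))
(13 - 1*13)*C(B(6)) = (13 - 1*13)*(13*(6 + 3)/(-1 + 13*3)) = (13 - 13)*(13*9/(-1 + 39)) = 0*(13*9/38) = 0*(13*(1/38)*9) = 0*(117/38) = 0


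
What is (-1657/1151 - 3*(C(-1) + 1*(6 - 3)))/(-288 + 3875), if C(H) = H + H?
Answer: -5110/4128637 ≈ -0.0012377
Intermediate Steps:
C(H) = 2*H
(-1657/1151 - 3*(C(-1) + 1*(6 - 3)))/(-288 + 3875) = (-1657/1151 - 3*(2*(-1) + 1*(6 - 3)))/(-288 + 3875) = (-1657*1/1151 - 3*(-2 + 1*3))/3587 = (-1657/1151 - 3*(-2 + 3))*(1/3587) = (-1657/1151 - 3*1)*(1/3587) = (-1657/1151 - 3)*(1/3587) = -5110/1151*1/3587 = -5110/4128637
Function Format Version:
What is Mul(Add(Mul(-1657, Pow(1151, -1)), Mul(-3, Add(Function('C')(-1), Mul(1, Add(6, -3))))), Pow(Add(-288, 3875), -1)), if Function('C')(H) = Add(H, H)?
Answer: Rational(-5110, 4128637) ≈ -0.0012377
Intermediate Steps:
Function('C')(H) = Mul(2, H)
Mul(Add(Mul(-1657, Pow(1151, -1)), Mul(-3, Add(Function('C')(-1), Mul(1, Add(6, -3))))), Pow(Add(-288, 3875), -1)) = Mul(Add(Mul(-1657, Pow(1151, -1)), Mul(-3, Add(Mul(2, -1), Mul(1, Add(6, -3))))), Pow(Add(-288, 3875), -1)) = Mul(Add(Mul(-1657, Rational(1, 1151)), Mul(-3, Add(-2, Mul(1, 3)))), Pow(3587, -1)) = Mul(Add(Rational(-1657, 1151), Mul(-3, Add(-2, 3))), Rational(1, 3587)) = Mul(Add(Rational(-1657, 1151), Mul(-3, 1)), Rational(1, 3587)) = Mul(Add(Rational(-1657, 1151), -3), Rational(1, 3587)) = Mul(Rational(-5110, 1151), Rational(1, 3587)) = Rational(-5110, 4128637)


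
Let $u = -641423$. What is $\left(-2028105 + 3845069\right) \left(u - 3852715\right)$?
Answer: $-8165686957032$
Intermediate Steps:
$\left(-2028105 + 3845069\right) \left(u - 3852715\right) = \left(-2028105 + 3845069\right) \left(-641423 - 3852715\right) = 1816964 \left(-4494138\right) = -8165686957032$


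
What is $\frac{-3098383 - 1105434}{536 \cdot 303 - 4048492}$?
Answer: $\frac{4203817}{3886084} \approx 1.0818$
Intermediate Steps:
$\frac{-3098383 - 1105434}{536 \cdot 303 - 4048492} = - \frac{4203817}{162408 - 4048492} = - \frac{4203817}{-3886084} = \left(-4203817\right) \left(- \frac{1}{3886084}\right) = \frac{4203817}{3886084}$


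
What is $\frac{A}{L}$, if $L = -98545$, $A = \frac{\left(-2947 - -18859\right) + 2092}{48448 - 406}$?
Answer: $- \frac{9002}{2367149445} \approx -3.8029 \cdot 10^{-6}$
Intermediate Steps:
$A = \frac{9002}{24021}$ ($A = \frac{\left(-2947 + 18859\right) + 2092}{48042} = \left(15912 + 2092\right) \frac{1}{48042} = 18004 \cdot \frac{1}{48042} = \frac{9002}{24021} \approx 0.37476$)
$\frac{A}{L} = \frac{9002}{24021 \left(-98545\right)} = \frac{9002}{24021} \left(- \frac{1}{98545}\right) = - \frac{9002}{2367149445}$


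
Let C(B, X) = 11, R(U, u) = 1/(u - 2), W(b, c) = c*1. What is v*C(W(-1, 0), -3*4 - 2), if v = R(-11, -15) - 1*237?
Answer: -44330/17 ≈ -2607.6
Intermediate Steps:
W(b, c) = c
R(U, u) = 1/(-2 + u)
v = -4030/17 (v = 1/(-2 - 15) - 1*237 = 1/(-17) - 237 = -1/17 - 237 = -4030/17 ≈ -237.06)
v*C(W(-1, 0), -3*4 - 2) = -4030/17*11 = -44330/17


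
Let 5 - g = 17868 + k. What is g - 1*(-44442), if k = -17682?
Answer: 44261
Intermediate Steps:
g = -181 (g = 5 - (17868 - 17682) = 5 - 1*186 = 5 - 186 = -181)
g - 1*(-44442) = -181 - 1*(-44442) = -181 + 44442 = 44261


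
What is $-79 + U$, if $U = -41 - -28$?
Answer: $-92$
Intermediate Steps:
$U = -13$ ($U = -41 + 28 = -13$)
$-79 + U = -79 - 13 = -92$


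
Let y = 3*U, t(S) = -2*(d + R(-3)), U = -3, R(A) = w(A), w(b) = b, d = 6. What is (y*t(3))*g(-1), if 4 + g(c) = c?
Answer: -270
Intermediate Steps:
R(A) = A
g(c) = -4 + c
t(S) = -6 (t(S) = -2*(6 - 3) = -2*3 = -6)
y = -9 (y = 3*(-3) = -9)
(y*t(3))*g(-1) = (-9*(-6))*(-4 - 1) = 54*(-5) = -270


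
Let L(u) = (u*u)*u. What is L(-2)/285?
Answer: -8/285 ≈ -0.028070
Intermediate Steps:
L(u) = u³ (L(u) = u²*u = u³)
L(-2)/285 = (-2)³/285 = (1/285)*(-8) = -8/285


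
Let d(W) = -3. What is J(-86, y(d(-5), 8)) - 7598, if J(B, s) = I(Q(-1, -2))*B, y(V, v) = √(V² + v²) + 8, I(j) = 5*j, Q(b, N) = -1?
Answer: -7168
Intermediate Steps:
y(V, v) = 8 + √(V² + v²)
J(B, s) = -5*B (J(B, s) = (5*(-1))*B = -5*B)
J(-86, y(d(-5), 8)) - 7598 = -5*(-86) - 7598 = 430 - 7598 = -7168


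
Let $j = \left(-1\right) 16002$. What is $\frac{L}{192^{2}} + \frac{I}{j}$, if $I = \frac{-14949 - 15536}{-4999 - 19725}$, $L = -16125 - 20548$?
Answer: $- \frac{28790058011}{28937760768} \approx -0.9949$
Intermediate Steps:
$L = -36673$ ($L = -16125 - 20548 = -36673$)
$I = \frac{4355}{3532}$ ($I = - \frac{30485}{-24724} = \left(-30485\right) \left(- \frac{1}{24724}\right) = \frac{4355}{3532} \approx 1.233$)
$j = -16002$
$\frac{L}{192^{2}} + \frac{I}{j} = - \frac{36673}{192^{2}} + \frac{4355}{3532 \left(-16002\right)} = - \frac{36673}{36864} + \frac{4355}{3532} \left(- \frac{1}{16002}\right) = \left(-36673\right) \frac{1}{36864} - \frac{4355}{56519064} = - \frac{36673}{36864} - \frac{4355}{56519064} = - \frac{28790058011}{28937760768}$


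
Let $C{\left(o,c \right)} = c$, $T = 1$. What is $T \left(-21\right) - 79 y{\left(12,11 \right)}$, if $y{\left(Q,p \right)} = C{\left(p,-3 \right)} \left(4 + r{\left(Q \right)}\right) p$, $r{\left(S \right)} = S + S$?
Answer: $72975$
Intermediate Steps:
$r{\left(S \right)} = 2 S$
$y{\left(Q,p \right)} = p \left(-12 - 6 Q\right)$ ($y{\left(Q,p \right)} = - 3 \left(4 + 2 Q\right) p = \left(-12 - 6 Q\right) p = p \left(-12 - 6 Q\right)$)
$T \left(-21\right) - 79 y{\left(12,11 \right)} = 1 \left(-21\right) - 79 \left(\left(-6\right) 11 \left(2 + 12\right)\right) = -21 - 79 \left(\left(-6\right) 11 \cdot 14\right) = -21 - -72996 = -21 + 72996 = 72975$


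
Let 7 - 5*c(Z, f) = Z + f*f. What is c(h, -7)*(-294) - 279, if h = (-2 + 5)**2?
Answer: 13599/5 ≈ 2719.8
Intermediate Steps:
h = 9 (h = 3**2 = 9)
c(Z, f) = 7/5 - Z/5 - f**2/5 (c(Z, f) = 7/5 - (Z + f*f)/5 = 7/5 - (Z + f**2)/5 = 7/5 + (-Z/5 - f**2/5) = 7/5 - Z/5 - f**2/5)
c(h, -7)*(-294) - 279 = (7/5 - 1/5*9 - 1/5*(-7)**2)*(-294) - 279 = (7/5 - 9/5 - 1/5*49)*(-294) - 279 = (7/5 - 9/5 - 49/5)*(-294) - 279 = -51/5*(-294) - 279 = 14994/5 - 279 = 13599/5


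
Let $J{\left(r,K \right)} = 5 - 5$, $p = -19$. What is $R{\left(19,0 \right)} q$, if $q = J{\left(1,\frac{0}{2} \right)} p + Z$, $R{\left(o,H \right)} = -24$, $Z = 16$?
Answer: $-384$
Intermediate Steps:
$J{\left(r,K \right)} = 0$
$q = 16$ ($q = 0 \left(-19\right) + 16 = 0 + 16 = 16$)
$R{\left(19,0 \right)} q = \left(-24\right) 16 = -384$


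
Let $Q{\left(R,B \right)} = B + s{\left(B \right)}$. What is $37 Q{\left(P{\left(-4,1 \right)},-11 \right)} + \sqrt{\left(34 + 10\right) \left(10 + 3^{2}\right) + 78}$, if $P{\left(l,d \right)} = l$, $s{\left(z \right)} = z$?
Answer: $-814 + \sqrt{914} \approx -783.77$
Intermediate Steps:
$Q{\left(R,B \right)} = 2 B$ ($Q{\left(R,B \right)} = B + B = 2 B$)
$37 Q{\left(P{\left(-4,1 \right)},-11 \right)} + \sqrt{\left(34 + 10\right) \left(10 + 3^{2}\right) + 78} = 37 \cdot 2 \left(-11\right) + \sqrt{\left(34 + 10\right) \left(10 + 3^{2}\right) + 78} = 37 \left(-22\right) + \sqrt{44 \left(10 + 9\right) + 78} = -814 + \sqrt{44 \cdot 19 + 78} = -814 + \sqrt{836 + 78} = -814 + \sqrt{914}$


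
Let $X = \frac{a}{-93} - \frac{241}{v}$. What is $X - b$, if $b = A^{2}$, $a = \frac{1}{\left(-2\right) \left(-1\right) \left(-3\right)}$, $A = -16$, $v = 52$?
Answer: $- \frac{3781261}{14508} \approx -260.63$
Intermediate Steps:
$a = - \frac{1}{6}$ ($a = \frac{1}{2 \left(-3\right)} = \frac{1}{-6} = - \frac{1}{6} \approx -0.16667$)
$b = 256$ ($b = \left(-16\right)^{2} = 256$)
$X = - \frac{67213}{14508}$ ($X = - \frac{1}{6 \left(-93\right)} - \frac{241}{52} = \left(- \frac{1}{6}\right) \left(- \frac{1}{93}\right) - \frac{241}{52} = \frac{1}{558} - \frac{241}{52} = - \frac{67213}{14508} \approx -4.6328$)
$X - b = - \frac{67213}{14508} - 256 = - \frac{3781261}{14508}$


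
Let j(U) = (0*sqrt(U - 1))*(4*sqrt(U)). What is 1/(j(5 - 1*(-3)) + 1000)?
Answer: 1/1000 ≈ 0.0010000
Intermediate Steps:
j(U) = 0 (j(U) = (0*sqrt(-1 + U))*(4*sqrt(U)) = 0*(4*sqrt(U)) = 0)
1/(j(5 - 1*(-3)) + 1000) = 1/(0 + 1000) = 1/1000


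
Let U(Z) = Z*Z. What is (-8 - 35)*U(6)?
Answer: -1548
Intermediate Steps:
U(Z) = Z²
(-8 - 35)*U(6) = (-8 - 35)*6² = -43*36 = -1548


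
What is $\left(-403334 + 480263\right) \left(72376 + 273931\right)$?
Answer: $26641051203$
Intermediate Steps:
$\left(-403334 + 480263\right) \left(72376 + 273931\right) = 76929 \cdot 346307 = 26641051203$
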